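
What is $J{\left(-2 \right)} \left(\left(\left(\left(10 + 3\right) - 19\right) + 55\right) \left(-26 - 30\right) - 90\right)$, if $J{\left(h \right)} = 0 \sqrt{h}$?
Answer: $0$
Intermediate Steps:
$J{\left(h \right)} = 0$
$J{\left(-2 \right)} \left(\left(\left(\left(10 + 3\right) - 19\right) + 55\right) \left(-26 - 30\right) - 90\right) = 0 \left(\left(\left(\left(10 + 3\right) - 19\right) + 55\right) \left(-26 - 30\right) - 90\right) = 0 \left(\left(\left(13 - 19\right) + 55\right) \left(-56\right) - 90\right) = 0 \left(\left(-6 + 55\right) \left(-56\right) - 90\right) = 0 \left(49 \left(-56\right) - 90\right) = 0 \left(-2744 - 90\right) = 0 \left(-2834\right) = 0$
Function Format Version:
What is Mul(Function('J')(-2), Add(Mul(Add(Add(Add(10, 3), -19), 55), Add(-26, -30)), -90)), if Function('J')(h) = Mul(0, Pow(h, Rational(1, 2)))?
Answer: 0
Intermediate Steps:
Function('J')(h) = 0
Mul(Function('J')(-2), Add(Mul(Add(Add(Add(10, 3), -19), 55), Add(-26, -30)), -90)) = Mul(0, Add(Mul(Add(Add(Add(10, 3), -19), 55), Add(-26, -30)), -90)) = Mul(0, Add(Mul(Add(Add(13, -19), 55), -56), -90)) = Mul(0, Add(Mul(Add(-6, 55), -56), -90)) = Mul(0, Add(Mul(49, -56), -90)) = Mul(0, Add(-2744, -90)) = Mul(0, -2834) = 0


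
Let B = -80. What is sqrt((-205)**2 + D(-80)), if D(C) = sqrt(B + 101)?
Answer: sqrt(42025 + sqrt(21)) ≈ 205.01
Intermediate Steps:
D(C) = sqrt(21) (D(C) = sqrt(-80 + 101) = sqrt(21))
sqrt((-205)**2 + D(-80)) = sqrt((-205)**2 + sqrt(21)) = sqrt(42025 + sqrt(21))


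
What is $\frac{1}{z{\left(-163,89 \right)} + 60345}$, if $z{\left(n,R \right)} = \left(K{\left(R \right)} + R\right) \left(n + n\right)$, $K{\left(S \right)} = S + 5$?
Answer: $\frac{1}{687} \approx 0.0014556$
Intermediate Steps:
$K{\left(S \right)} = 5 + S$
$z{\left(n,R \right)} = 2 n \left(5 + 2 R\right)$ ($z{\left(n,R \right)} = \left(\left(5 + R\right) + R\right) \left(n + n\right) = \left(5 + 2 R\right) 2 n = 2 n \left(5 + 2 R\right)$)
$\frac{1}{z{\left(-163,89 \right)} + 60345} = \frac{1}{2 \left(-163\right) \left(5 + 2 \cdot 89\right) + 60345} = \frac{1}{2 \left(-163\right) \left(5 + 178\right) + 60345} = \frac{1}{2 \left(-163\right) 183 + 60345} = \frac{1}{-59658 + 60345} = \frac{1}{687}$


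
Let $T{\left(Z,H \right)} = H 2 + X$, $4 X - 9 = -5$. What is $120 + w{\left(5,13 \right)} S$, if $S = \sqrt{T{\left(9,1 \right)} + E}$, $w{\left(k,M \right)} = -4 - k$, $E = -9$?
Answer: $120 - 9 i \sqrt{6} \approx 120.0 - 22.045 i$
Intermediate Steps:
$X = 1$ ($X = \frac{9}{4} + \frac{1}{4} \left(-5\right) = \frac{9}{4} - \frac{5}{4} = 1$)
$T{\left(Z,H \right)} = 1 + 2 H$ ($T{\left(Z,H \right)} = H 2 + 1 = 2 H + 1 = 1 + 2 H$)
$S = i \sqrt{6}$ ($S = \sqrt{\left(1 + 2 \cdot 1\right) - 9} = \sqrt{\left(1 + 2\right) - 9} = \sqrt{3 - 9} = \sqrt{-6} = i \sqrt{6} \approx 2.4495 i$)
$120 + w{\left(5,13 \right)} S = 120 + \left(-4 - 5\right) i \sqrt{6} = 120 - 9 i \sqrt{6}$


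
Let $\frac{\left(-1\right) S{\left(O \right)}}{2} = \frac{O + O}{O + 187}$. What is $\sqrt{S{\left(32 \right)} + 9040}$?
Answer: $\frac{4 \sqrt{27096213}}{219} \approx 95.076$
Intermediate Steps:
$S{\left(O \right)} = - \frac{4 O}{187 + O}$ ($S{\left(O \right)} = - 2 \frac{O + O}{O + 187} = - 2 \frac{2 O}{187 + O} = - \frac{4 O}{187 + O}$)
$\sqrt{S{\left(32 \right)} + 9040} = \sqrt{\left(-4\right) 32 \frac{1}{187 + 32} + 9040} = \sqrt{\left(-4\right) 32 \cdot \frac{1}{219} + 9040} = \sqrt{- \frac{128}{219} + 9040} = \sqrt{\frac{1979632}{219}} = \frac{4 \sqrt{27096213}}{219}$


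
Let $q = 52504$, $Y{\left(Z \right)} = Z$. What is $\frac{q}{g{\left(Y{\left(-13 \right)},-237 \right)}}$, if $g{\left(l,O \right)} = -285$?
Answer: $- \frac{52504}{285} \approx -184.22$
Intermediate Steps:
$\frac{q}{g{\left(Y{\left(-13 \right)},-237 \right)}} = \frac{52504}{-285} = 52504 \left(- \frac{1}{285}\right) = - \frac{52504}{285}$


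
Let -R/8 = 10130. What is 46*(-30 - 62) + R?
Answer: -85272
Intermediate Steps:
R = -81040 (R = -8*10130 = -81040)
46*(-30 - 62) + R = 46*(-30 - 62) - 81040 = 46*(-92) - 81040 = -4232 - 81040 = -85272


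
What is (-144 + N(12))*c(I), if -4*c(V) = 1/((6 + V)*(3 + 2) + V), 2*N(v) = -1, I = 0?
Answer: 289/240 ≈ 1.2042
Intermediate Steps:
N(v) = -½ (N(v) = (½)*(-1) = -½)
c(V) = -1/(4*(30 + 6*V)) (c(V) = -1/(4*((6 + V)*(3 + 2) + V)) = -1/(4*((6 + V)*5 + V)) = -1/(4*((30 + 5*V) + V)) = -1/(4*(30 + 6*V)))
(-144 + N(12))*c(I) = (-144 - ½)*(-1/(120 + 24*0)) = -(-289)/(2*(120 + 0)) = -(-289)/(2*120) = -289/2*(-1/120) = 289/240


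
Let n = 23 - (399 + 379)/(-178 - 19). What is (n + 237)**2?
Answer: 2703792004/38809 ≈ 69669.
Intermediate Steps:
n = 5309/197 (n = 23 - 778/(-197) = 23 - 778*(-1)/197 = 23 - 1*(-778/197) = 23 + 778/197 = 5309/197 ≈ 26.949)
(n + 237)**2 = (5309/197 + 237)**2 = (51998/197)**2 = 2703792004/38809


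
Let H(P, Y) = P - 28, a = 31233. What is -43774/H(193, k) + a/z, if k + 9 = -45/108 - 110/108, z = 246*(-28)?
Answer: -102222919/378840 ≈ -269.83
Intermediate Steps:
z = -6888
k = -1127/108 (k = -9 + (-45/108 - 110/108) = -9 + (-45*1/108 - 110*1/108) = -9 + (-5/12 - 55/54) = -9 - 155/108 = -1127/108 ≈ -10.435)
H(P, Y) = -28 + P
-43774/H(193, k) + a/z = -43774/(-28 + 193) + 31233/(-6888) = -43774/165 + 31233*(-1/6888) = -43774*1/165 - 10411/2296 = -43774/165 - 10411/2296 = -102222919/378840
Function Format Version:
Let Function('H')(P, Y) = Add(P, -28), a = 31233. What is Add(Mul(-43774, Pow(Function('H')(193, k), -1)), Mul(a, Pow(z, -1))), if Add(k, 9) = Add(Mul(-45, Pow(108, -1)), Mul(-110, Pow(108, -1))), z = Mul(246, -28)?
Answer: Rational(-102222919, 378840) ≈ -269.83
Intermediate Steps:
z = -6888
k = Rational(-1127, 108) (k = Add(-9, Add(Mul(-45, Pow(108, -1)), Mul(-110, Pow(108, -1)))) = Add(-9, Add(Mul(-45, Rational(1, 108)), Mul(-110, Rational(1, 108)))) = Add(-9, Add(Rational(-5, 12), Rational(-55, 54))) = Add(-9, Rational(-155, 108)) = Rational(-1127, 108) ≈ -10.435)
Function('H')(P, Y) = Add(-28, P)
Add(Mul(-43774, Pow(Function('H')(193, k), -1)), Mul(a, Pow(z, -1))) = Add(Mul(-43774, Pow(Add(-28, 193), -1)), Mul(31233, Pow(-6888, -1))) = Add(Mul(-43774, Pow(165, -1)), Mul(31233, Rational(-1, 6888))) = Add(Mul(-43774, Rational(1, 165)), Rational(-10411, 2296)) = Add(Rational(-43774, 165), Rational(-10411, 2296)) = Rational(-102222919, 378840)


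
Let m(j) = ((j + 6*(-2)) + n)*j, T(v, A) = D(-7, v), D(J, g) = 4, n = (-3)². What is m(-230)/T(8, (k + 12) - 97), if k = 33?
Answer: 26795/2 ≈ 13398.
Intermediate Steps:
n = 9
T(v, A) = 4
m(j) = j*(-3 + j) (m(j) = ((j + 6*(-2)) + 9)*j = ((j - 12) + 9)*j = ((-12 + j) + 9)*j = (-3 + j)*j = j*(-3 + j))
m(-230)/T(8, (k + 12) - 97) = -230*(-3 - 230)/4 = -230*(-233)*(¼) = 53590*(¼) = 26795/2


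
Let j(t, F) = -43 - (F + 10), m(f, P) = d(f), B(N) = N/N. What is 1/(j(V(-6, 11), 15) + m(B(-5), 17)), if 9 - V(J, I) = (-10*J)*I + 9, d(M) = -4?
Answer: -1/72 ≈ -0.013889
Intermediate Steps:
V(J, I) = 10*I*J (V(J, I) = 9 - ((-10*J)*I + 9) = 9 - (-10*I*J + 9) = 9 - (9 - 10*I*J) = 9 + (-9 + 10*I*J) = 10*I*J)
B(N) = 1
m(f, P) = -4
j(t, F) = -53 - F (j(t, F) = -43 - (10 + F) = -43 + (-10 - F) = -53 - F)
1/(j(V(-6, 11), 15) + m(B(-5), 17)) = 1/((-53 - 1*15) - 4) = 1/((-53 - 15) - 4) = 1/(-68 - 4) = 1/(-72) = -1/72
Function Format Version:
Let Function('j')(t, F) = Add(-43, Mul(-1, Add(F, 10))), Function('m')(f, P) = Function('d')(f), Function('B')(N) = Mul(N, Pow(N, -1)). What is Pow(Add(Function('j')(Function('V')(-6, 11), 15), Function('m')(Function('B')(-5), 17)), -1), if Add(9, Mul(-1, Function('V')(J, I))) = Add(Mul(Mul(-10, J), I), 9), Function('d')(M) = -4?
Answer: Rational(-1, 72) ≈ -0.013889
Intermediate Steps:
Function('V')(J, I) = Mul(10, I, J) (Function('V')(J, I) = Add(9, Mul(-1, Add(Mul(Mul(-10, J), I), 9))) = Add(9, Mul(-1, Add(Mul(-10, I, J), 9))) = Add(9, Mul(-1, Add(9, Mul(-10, I, J)))) = Add(9, Add(-9, Mul(10, I, J))) = Mul(10, I, J))
Function('B')(N) = 1
Function('m')(f, P) = -4
Function('j')(t, F) = Add(-53, Mul(-1, F)) (Function('j')(t, F) = Add(-43, Mul(-1, Add(10, F))) = Add(-43, Add(-10, Mul(-1, F))) = Add(-53, Mul(-1, F)))
Pow(Add(Function('j')(Function('V')(-6, 11), 15), Function('m')(Function('B')(-5), 17)), -1) = Pow(Add(Add(-53, Mul(-1, 15)), -4), -1) = Pow(Add(Add(-53, -15), -4), -1) = Pow(Add(-68, -4), -1) = Pow(-72, -1) = Rational(-1, 72)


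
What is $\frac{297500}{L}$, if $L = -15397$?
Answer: $- \frac{297500}{15397} \approx -19.322$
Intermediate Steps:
$\frac{297500}{L} = \frac{297500}{-15397} = 297500 \left(- \frac{1}{15397}\right) = - \frac{297500}{15397}$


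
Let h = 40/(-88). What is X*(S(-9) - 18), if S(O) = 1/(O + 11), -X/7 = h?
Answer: -1225/22 ≈ -55.682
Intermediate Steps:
h = -5/11 (h = 40*(-1/88) = -5/11 ≈ -0.45455)
X = 35/11 (X = -7*(-5/11) = 35/11 ≈ 3.1818)
S(O) = 1/(11 + O)
X*(S(-9) - 18) = 35*(1/(11 - 9) - 18)/11 = 35*(1/2 - 18)/11 = 35*(½ - 18)/11 = (35/11)*(-35/2) = -1225/22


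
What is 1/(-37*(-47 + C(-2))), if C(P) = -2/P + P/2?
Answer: 1/1739 ≈ 0.00057504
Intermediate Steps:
C(P) = P/2 - 2/P (C(P) = -2/P + P*(½) = -2/P + P/2 = P/2 - 2/P)
1/(-37*(-47 + C(-2))) = 1/(-37*(-47 + ((½)*(-2) - 2/(-2)))) = 1/(-37*(-47 + (-1 - 2*(-½)))) = 1/(-37*(-47 + (-1 + 1))) = 1/(-37*(-47 + 0)) = 1/(-37*(-47)) = 1/1739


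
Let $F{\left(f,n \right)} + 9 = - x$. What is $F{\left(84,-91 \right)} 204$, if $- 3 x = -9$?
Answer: $-2448$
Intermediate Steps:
$x = 3$ ($x = \left(- \frac{1}{3}\right) \left(-9\right) = 3$)
$F{\left(f,n \right)} = -12$ ($F{\left(f,n \right)} = -9 - 3 = -12$)
$F{\left(84,-91 \right)} 204 = \left(-12\right) 204 = -2448$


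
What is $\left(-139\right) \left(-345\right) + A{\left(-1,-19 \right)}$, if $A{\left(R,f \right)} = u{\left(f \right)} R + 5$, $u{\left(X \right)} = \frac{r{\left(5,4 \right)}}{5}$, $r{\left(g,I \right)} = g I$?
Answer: $47956$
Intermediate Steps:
$r{\left(g,I \right)} = I g$
$u{\left(X \right)} = 4$ ($u{\left(X \right)} = \frac{4 \cdot 5}{5} = 20 \cdot \frac{1}{5} = 4$)
$A{\left(R,f \right)} = 5 + 4 R$ ($A{\left(R,f \right)} = 4 R + 5 = 5 + 4 R$)
$\left(-139\right) \left(-345\right) + A{\left(-1,-19 \right)} = \left(-139\right) \left(-345\right) + \left(5 + 4 \left(-1\right)\right) = 47955 + \left(5 - 4\right) = 47955 + 1 = 47956$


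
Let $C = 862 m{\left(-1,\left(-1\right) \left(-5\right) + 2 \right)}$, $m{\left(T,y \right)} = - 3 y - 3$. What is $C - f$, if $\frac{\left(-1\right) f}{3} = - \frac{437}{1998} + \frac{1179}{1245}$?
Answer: $- \frac{5717352461}{276390} \approx -20686.0$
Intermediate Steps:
$m{\left(T,y \right)} = -3 - 3 y$
$C = -20688$ ($C = 862 \left(-3 - 3 \left(\left(-1\right) \left(-5\right) + 2\right)\right) = 862 \left(-3 - 3 \left(5 + 2\right)\right) = 862 \left(-3 - 21\right) = 862 \left(-24\right) = -20688$)
$f = - \frac{603859}{276390}$ ($f = - 3 \left(- \frac{437}{1998} + \frac{1179}{1245}\right) = - 3 \left(\left(-437\right) \frac{1}{1998} + 1179 \cdot \frac{1}{1245}\right) = - 3 \left(- \frac{437}{1998} + \frac{393}{415}\right) = \left(-3\right) \frac{603859}{829170} = - \frac{603859}{276390} \approx -2.1848$)
$C - f = -20688 - - \frac{603859}{276390} = -20688 + \frac{603859}{276390} = - \frac{5717352461}{276390}$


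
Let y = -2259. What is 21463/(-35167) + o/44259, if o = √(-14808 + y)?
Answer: -21463/35167 + I*√17067/44259 ≈ -0.61032 + 0.0029517*I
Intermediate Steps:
o = I*√17067 (o = √(-14808 - 2259) = √(-17067) = I*√17067 ≈ 130.64*I)
21463/(-35167) + o/44259 = 21463/(-35167) + (I*√17067)/44259 = 21463*(-1/35167) + (I*√17067)*(1/44259) = -21463/35167 + I*√17067/44259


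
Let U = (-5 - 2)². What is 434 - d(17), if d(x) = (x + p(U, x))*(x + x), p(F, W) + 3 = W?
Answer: -620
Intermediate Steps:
U = 49 (U = (-7)² = 49)
p(F, W) = -3 + W
d(x) = 2*x*(-3 + 2*x) (d(x) = (x + (-3 + x))*(x + x) = (-3 + 2*x)*(2*x) = 2*x*(-3 + 2*x))
434 - d(17) = 434 - 2*17*(-3 + 2*17) = 434 - 2*17*(-3 + 34) = 434 - 2*17*31 = 434 - 1*1054 = 434 - 1054 = -620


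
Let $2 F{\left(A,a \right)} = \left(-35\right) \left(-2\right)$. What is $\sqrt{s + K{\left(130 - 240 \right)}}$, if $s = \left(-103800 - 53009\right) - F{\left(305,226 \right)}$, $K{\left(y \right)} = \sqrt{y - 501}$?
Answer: $\sqrt{-156844 + i \sqrt{611}} \approx 0.031 + 396.04 i$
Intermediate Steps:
$F{\left(A,a \right)} = 35$ ($F{\left(A,a \right)} = \frac{\left(-35\right) \left(-2\right)}{2} = \frac{1}{2} \cdot 70 = 35$)
$K{\left(y \right)} = \sqrt{-501 + y}$
$s = -156844$ ($s = \left(-103800 - 53009\right) - 35 = -156809 - 35 = -156844$)
$\sqrt{s + K{\left(130 - 240 \right)}} = \sqrt{-156844 + \sqrt{-501 + \left(130 - 240\right)}} = \sqrt{-156844 + \sqrt{-501 - 110}} = \sqrt{-156844 + \sqrt{-611}} = \sqrt{-156844 + i \sqrt{611}}$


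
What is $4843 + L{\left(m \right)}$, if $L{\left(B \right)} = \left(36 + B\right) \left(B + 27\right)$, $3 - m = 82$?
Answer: $7079$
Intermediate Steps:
$m = -79$ ($m = 3 - 82 = -79$)
$L{\left(B \right)} = \left(27 + B\right) \left(36 + B\right)$ ($L{\left(B \right)} = \left(36 + B\right) \left(27 + B\right) = \left(27 + B\right) \left(36 + B\right)$)
$4843 + L{\left(m \right)} = 4843 + \left(972 + \left(-79\right)^{2} + 63 \left(-79\right)\right) = 4843 + \left(972 + 6241 - 4977\right) = 4843 + 2236 = 7079$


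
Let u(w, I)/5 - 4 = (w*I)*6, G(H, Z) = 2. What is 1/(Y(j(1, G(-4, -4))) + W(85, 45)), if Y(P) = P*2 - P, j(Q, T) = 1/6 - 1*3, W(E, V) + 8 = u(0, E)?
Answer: 6/55 ≈ 0.10909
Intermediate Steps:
u(w, I) = 20 + 30*I*w (u(w, I) = 20 + 5*((w*I)*6) = 20 + 5*((I*w)*6) = 20 + 5*(6*I*w) = 20 + 30*I*w)
W(E, V) = 12 (W(E, V) = -8 + (20 + 30*E*0) = -8 + (20 + 0) = -8 + 20 = 12)
j(Q, T) = -17/6 (j(Q, T) = ⅙ - 3 = -17/6)
Y(P) = P (Y(P) = 2*P - P = P)
1/(Y(j(1, G(-4, -4))) + W(85, 45)) = 1/(-17/6 + 12) = 1/(55/6) = 6/55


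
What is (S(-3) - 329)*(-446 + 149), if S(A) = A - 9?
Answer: 101277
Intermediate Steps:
S(A) = -9 + A
(S(-3) - 329)*(-446 + 149) = ((-9 - 3) - 329)*(-446 + 149) = (-12 - 329)*(-297) = -341*(-297) = 101277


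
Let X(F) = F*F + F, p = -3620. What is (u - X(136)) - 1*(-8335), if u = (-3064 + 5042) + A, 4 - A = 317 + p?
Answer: -5012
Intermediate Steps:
A = 3307 (A = 4 - (317 - 3620) = 4 - 1*(-3303) = 4 + 3303 = 3307)
X(F) = F + F**2 (X(F) = F**2 + F = F + F**2)
u = 5285 (u = (-3064 + 5042) + 3307 = 1978 + 3307 = 5285)
(u - X(136)) - 1*(-8335) = (5285 - 136*(1 + 136)) - 1*(-8335) = (5285 - 136*137) + 8335 = (5285 - 1*18632) + 8335 = (5285 - 18632) + 8335 = -13347 + 8335 = -5012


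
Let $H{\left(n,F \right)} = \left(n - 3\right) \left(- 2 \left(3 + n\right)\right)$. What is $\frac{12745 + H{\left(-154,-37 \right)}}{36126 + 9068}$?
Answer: $- \frac{34669}{45194} \approx -0.76711$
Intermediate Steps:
$H{\left(n,F \right)} = \left(-6 - 2 n\right) \left(-3 + n\right)$ ($H{\left(n,F \right)} = \left(-3 + n\right) \left(-6 - 2 n\right) = \left(-6 - 2 n\right) \left(-3 + n\right)$)
$\frac{12745 + H{\left(-154,-37 \right)}}{36126 + 9068} = \frac{12745 + \left(18 - 2 \left(-154\right)^{2}\right)}{36126 + 9068} = \frac{12745 + \left(18 - 47432\right)}{45194} = \left(12745 + \left(18 - 47432\right)\right) \frac{1}{45194} = \left(12745 - 47414\right) \frac{1}{45194} = \left(-34669\right) \frac{1}{45194} = - \frac{34669}{45194}$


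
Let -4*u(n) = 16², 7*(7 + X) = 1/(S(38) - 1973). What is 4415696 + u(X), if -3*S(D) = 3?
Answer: 4415632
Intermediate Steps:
S(D) = -1 (S(D) = -⅓*3 = -1)
X = -96727/13818 (X = -7 + 1/(7*(-1 - 1973)) = -7 + (⅐)/(-1974) = -7 + (⅐)*(-1/1974) = -7 - 1/13818 = -96727/13818 ≈ -7.0001)
u(n) = -64 (u(n) = -¼*16² = -¼*256 = -64)
4415696 + u(X) = 4415696 - 64 = 4415632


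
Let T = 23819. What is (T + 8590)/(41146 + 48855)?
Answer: 32409/90001 ≈ 0.36010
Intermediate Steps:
(T + 8590)/(41146 + 48855) = (23819 + 8590)/(41146 + 48855) = 32409/90001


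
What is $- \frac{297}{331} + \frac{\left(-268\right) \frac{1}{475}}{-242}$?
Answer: $- \frac{17025721}{19024225} \approx -0.89495$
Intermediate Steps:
$- \frac{297}{331} + \frac{\left(-268\right) \frac{1}{475}}{-242} = \left(-297\right) \frac{1}{331} + \left(-268\right) \frac{1}{475} \left(- \frac{1}{242}\right) = - \frac{297}{331} - - \frac{134}{57475} = - \frac{297}{331} + \frac{134}{57475} = - \frac{17025721}{19024225}$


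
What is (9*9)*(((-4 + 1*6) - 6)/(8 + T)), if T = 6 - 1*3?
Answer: -324/11 ≈ -29.455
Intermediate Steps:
T = 3 (T = 6 - 3 = 3)
(9*9)*(((-4 + 1*6) - 6)/(8 + T)) = (9*9)*(((-4 + 1*6) - 6)/(8 + 3)) = 81*(((-4 + 6) - 6)/11) = 81*((2 - 6)*(1/11)) = 81*(-4*1/11) = 81*(-4/11) = -324/11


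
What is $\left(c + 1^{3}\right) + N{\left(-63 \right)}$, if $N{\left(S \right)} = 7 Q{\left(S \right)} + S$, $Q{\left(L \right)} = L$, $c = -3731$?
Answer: $-4234$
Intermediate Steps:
$N{\left(S \right)} = 8 S$ ($N{\left(S \right)} = 7 S + S = 8 S$)
$\left(c + 1^{3}\right) + N{\left(-63 \right)} = \left(-3731 + 1^{3}\right) + 8 \left(-63\right) = \left(-3731 + 1\right) - 504 = -3730 - 504 = -4234$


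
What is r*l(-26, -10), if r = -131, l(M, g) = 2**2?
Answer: -524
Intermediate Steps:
l(M, g) = 4
r*l(-26, -10) = -131*4 = -524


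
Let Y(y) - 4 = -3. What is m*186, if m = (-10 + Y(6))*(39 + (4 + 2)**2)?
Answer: -125550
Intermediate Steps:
Y(y) = 1 (Y(y) = 4 - 3 = 1)
m = -675 (m = (-10 + 1)*(39 + (4 + 2)**2) = -9*(39 + 6**2) = -9*(39 + 36) = -9*75 = -675)
m*186 = -675*186 = -125550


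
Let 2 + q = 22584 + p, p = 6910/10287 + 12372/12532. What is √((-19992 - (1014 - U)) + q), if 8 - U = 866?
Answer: √9228688429348609/3581019 ≈ 26.826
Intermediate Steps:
U = -858 (U = 8 - 1*866 = 8 - 866 = -858)
p = 53466721/32229171 (p = 6910*(1/10287) + 12372*(1/12532) = 6910/10287 + 3093/3133 = 53466721/32229171 ≈ 1.6590)
q = 727852606243/32229171 (q = -2 + (22584 + 53466721/32229171) = -2 + 727917064585/32229171 = 727852606243/32229171 ≈ 22584.)
√((-19992 - (1014 - U)) + q) = √((-19992 - (1014 - 1*(-858))) + 727852606243/32229171) = √((-19992 - (1014 + 858)) + 727852606243/32229171) = √((-19992 - 1*1872) + 727852606243/32229171) = √((-19992 - 1872) + 727852606243/32229171) = √(-21864 + 727852606243/32229171) = √(23194011499/32229171) = √9228688429348609/3581019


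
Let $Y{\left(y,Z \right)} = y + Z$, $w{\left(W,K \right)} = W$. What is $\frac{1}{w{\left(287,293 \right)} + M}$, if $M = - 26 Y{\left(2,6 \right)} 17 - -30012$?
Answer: $\frac{1}{26763} \approx 3.7365 \cdot 10^{-5}$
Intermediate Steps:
$Y{\left(y,Z \right)} = Z + y$
$M = 26476$ ($M = - 26 \left(6 + 2\right) 17 - -30012 = \left(-26\right) 8 \cdot 17 + 30012 = \left(-208\right) 17 + 30012 = -3536 + 30012 = 26476$)
$\frac{1}{w{\left(287,293 \right)} + M} = \frac{1}{287 + 26476} = \frac{1}{26763}$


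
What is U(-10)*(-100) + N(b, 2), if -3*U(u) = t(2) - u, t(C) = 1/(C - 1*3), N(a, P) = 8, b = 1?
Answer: 308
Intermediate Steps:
t(C) = 1/(-3 + C) (t(C) = 1/(C - 3) = 1/(-3 + C))
U(u) = 1/3 + u/3 (U(u) = -(1/(-3 + 2) - u)/3 = -(1/(-1) - u)/3 = -(-1 - u)/3 = 1/3 + u/3)
U(-10)*(-100) + N(b, 2) = (1/3 + (1/3)*(-10))*(-100) + 8 = (1/3 - 10/3)*(-100) + 8 = -3*(-100) + 8 = 300 + 8 = 308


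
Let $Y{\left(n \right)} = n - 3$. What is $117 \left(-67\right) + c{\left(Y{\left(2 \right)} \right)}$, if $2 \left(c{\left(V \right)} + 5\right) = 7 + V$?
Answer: $-7841$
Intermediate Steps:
$Y{\left(n \right)} = -3 + n$
$c{\left(V \right)} = - \frac{3}{2} + \frac{V}{2}$ ($c{\left(V \right)} = -5 + \frac{7 + V}{2} = -5 + \left(\frac{7}{2} + \frac{V}{2}\right) = - \frac{3}{2} + \frac{V}{2}$)
$117 \left(-67\right) + c{\left(Y{\left(2 \right)} \right)} = 117 \left(-67\right) - \left(\frac{3}{2} - \frac{-3 + 2}{2}\right) = -7839 + \left(- \frac{3}{2} + \frac{1}{2} \left(-1\right)\right) = -7839 - 2 = -7841$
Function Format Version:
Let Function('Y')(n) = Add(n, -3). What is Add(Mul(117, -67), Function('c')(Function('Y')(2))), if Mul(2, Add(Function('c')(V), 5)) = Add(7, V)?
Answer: -7841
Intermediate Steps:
Function('Y')(n) = Add(-3, n)
Function('c')(V) = Add(Rational(-3, 2), Mul(Rational(1, 2), V)) (Function('c')(V) = Add(-5, Mul(Rational(1, 2), Add(7, V))) = Add(-5, Add(Rational(7, 2), Mul(Rational(1, 2), V))) = Add(Rational(-3, 2), Mul(Rational(1, 2), V)))
Add(Mul(117, -67), Function('c')(Function('Y')(2))) = Add(Mul(117, -67), Add(Rational(-3, 2), Mul(Rational(1, 2), Add(-3, 2)))) = Add(-7839, Add(Rational(-3, 2), Mul(Rational(1, 2), -1))) = Add(-7839, Add(Rational(-3, 2), Rational(-1, 2))) = Add(-7839, -2) = -7841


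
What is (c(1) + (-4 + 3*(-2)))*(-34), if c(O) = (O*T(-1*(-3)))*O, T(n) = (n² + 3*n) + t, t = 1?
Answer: -306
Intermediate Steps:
T(n) = 1 + n² + 3*n (T(n) = (n² + 3*n) + 1 = 1 + n² + 3*n)
c(O) = 19*O² (c(O) = (O*(1 + (-1*(-3))² + 3*(-1*(-3))))*O = (O*(1 + 3² + 3*3))*O = (O*(1 + 9 + 9))*O = (O*19)*O = (19*O)*O = 19*O²)
(c(1) + (-4 + 3*(-2)))*(-34) = (19*1² + (-4 + 3*(-2)))*(-34) = (19*1 + (-4 - 6))*(-34) = (19 - 10)*(-34) = 9*(-34) = -306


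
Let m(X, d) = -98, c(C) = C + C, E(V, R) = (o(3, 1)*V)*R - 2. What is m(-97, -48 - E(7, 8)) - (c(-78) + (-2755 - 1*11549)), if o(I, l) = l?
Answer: 14362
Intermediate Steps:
E(V, R) = -2 + R*V (E(V, R) = (1*V)*R - 2 = V*R - 2 = R*V - 2 = -2 + R*V)
c(C) = 2*C
m(-97, -48 - E(7, 8)) - (c(-78) + (-2755 - 1*11549)) = -98 - (2*(-78) + (-2755 - 1*11549)) = -98 - (-156 + (-2755 - 11549)) = -98 - (-156 - 14304) = -98 - 1*(-14460) = -98 + 14460 = 14362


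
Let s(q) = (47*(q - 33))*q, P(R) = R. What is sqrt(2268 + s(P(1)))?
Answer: 2*sqrt(191) ≈ 27.641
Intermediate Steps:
s(q) = q*(-1551 + 47*q) (s(q) = (47*(-33 + q))*q = (-1551 + 47*q)*q = q*(-1551 + 47*q))
sqrt(2268 + s(P(1))) = sqrt(2268 + 47*1*(-33 + 1)) = sqrt(2268 + 47*1*(-32)) = sqrt(2268 - 1504) = sqrt(764) = 2*sqrt(191)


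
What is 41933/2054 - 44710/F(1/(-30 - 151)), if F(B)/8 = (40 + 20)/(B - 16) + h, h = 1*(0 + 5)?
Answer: -13241401299/2978300 ≈ -4446.0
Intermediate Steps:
h = 5 (h = 1*5 = 5)
F(B) = 40 + 480/(-16 + B) (F(B) = 8*((40 + 20)/(B - 16) + 5) = 8*(60/(-16 + B) + 5) = 8*(5 + 60/(-16 + B)) = 40 + 480/(-16 + B))
41933/2054 - 44710/F(1/(-30 - 151)) = 41933/2054 - 44710*(-16 + 1/(-30 - 151))/(40*(-4 + 1/(-30 - 151))) = 41933*(1/2054) - 44710*(-16 + 1/(-181))/(40*(-4 + 1/(-181))) = 41933/2054 - 44710*(-16 - 1/181)/(40*(-4 - 1/181)) = 41933/2054 - 44710/(40*(-725/181)/(-2897/181)) = 41933/2054 - 44710/(40*(-181/2897)*(-725/181)) = 41933/2054 - 44710/29000/2897 = 41933/2054 - 44710*2897/29000 = 41933/2054 - 12952487/2900 = -13241401299/2978300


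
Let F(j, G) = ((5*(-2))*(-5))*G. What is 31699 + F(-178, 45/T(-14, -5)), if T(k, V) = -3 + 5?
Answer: 32824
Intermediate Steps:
T(k, V) = 2
F(j, G) = 50*G (F(j, G) = (-10*(-5))*G = 50*G)
31699 + F(-178, 45/T(-14, -5)) = 31699 + 50*(45/2) = 31699 + 1125 = 32824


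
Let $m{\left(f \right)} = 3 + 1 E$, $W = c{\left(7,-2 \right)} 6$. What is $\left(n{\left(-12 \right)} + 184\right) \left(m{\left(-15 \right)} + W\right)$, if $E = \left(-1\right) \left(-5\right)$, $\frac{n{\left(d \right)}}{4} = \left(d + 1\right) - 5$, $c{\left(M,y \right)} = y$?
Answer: $-480$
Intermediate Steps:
$n{\left(d \right)} = -16 + 4 d$ ($n{\left(d \right)} = 4 \left(\left(d + 1\right) - 5\right) = 4 \left(\left(1 + d\right) - 5\right) = 4 \left(-4 + d\right) = -16 + 4 d$)
$E = 5$
$W = -12$ ($W = \left(-2\right) 6 = -12$)
$m{\left(f \right)} = 8$ ($m{\left(f \right)} = 3 + 1 \cdot 5 = 3 + 5 = 8$)
$\left(n{\left(-12 \right)} + 184\right) \left(m{\left(-15 \right)} + W\right) = \left(\left(-16 + 4 \left(-12\right)\right) + 184\right) \left(8 - 12\right) = \left(\left(-16 - 48\right) + 184\right) \left(-4\right) = \left(-64 + 184\right) \left(-4\right) = 120 \left(-4\right) = -480$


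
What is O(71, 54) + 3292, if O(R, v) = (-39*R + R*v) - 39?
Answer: 4318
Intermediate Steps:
O(R, v) = -39 - 39*R + R*v
O(71, 54) + 3292 = (-39 - 39*71 + 71*54) + 3292 = (-39 - 2769 + 3834) + 3292 = 1026 + 3292 = 4318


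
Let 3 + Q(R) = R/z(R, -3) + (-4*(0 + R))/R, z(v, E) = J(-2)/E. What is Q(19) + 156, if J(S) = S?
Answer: 355/2 ≈ 177.50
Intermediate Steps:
z(v, E) = -2/E
Q(R) = -7 + 3*R/2 (Q(R) = -3 + (R/((-2/(-3))) + (-4*(0 + R))/R) = -3 + (R/((-2*(-⅓))) + (-4*R)/R) = -3 + (R/(⅔) - 4) = -3 + (R*(3/2) - 4) = -3 + (3*R/2 - 4) = -3 + (-4 + 3*R/2) = -7 + 3*R/2)
Q(19) + 156 = (-7 + (3/2)*19) + 156 = (-7 + 57/2) + 156 = 43/2 + 156 = 355/2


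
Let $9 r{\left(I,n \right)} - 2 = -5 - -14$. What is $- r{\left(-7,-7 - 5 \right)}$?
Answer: $- \frac{11}{9} \approx -1.2222$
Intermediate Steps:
$r{\left(I,n \right)} = \frac{11}{9}$ ($r{\left(I,n \right)} = \frac{2}{9} + \frac{-5 - -14}{9} = \frac{2}{9} + \frac{-5 + 14}{9} = \frac{2}{9} + \frac{1}{9} \cdot 9 = \frac{2}{9} + 1 = \frac{11}{9}$)
$- r{\left(-7,-7 - 5 \right)} = \left(-1\right) \frac{11}{9} = - \frac{11}{9}$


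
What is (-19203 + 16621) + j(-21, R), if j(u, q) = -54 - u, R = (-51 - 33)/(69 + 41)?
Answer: -2615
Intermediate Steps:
R = -42/55 (R = -84/110 = -84*1/110 = -42/55 ≈ -0.76364)
(-19203 + 16621) + j(-21, R) = (-19203 + 16621) + (-54 - 1*(-21)) = -2582 + (-54 + 21) = -2582 - 33 = -2615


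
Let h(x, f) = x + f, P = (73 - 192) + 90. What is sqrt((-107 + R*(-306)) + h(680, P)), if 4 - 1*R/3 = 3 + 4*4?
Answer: sqrt(14314) ≈ 119.64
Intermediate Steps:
R = -45 (R = 12 - 3*(3 + 4*4) = 12 - 3*(3 + 16) = 12 - 3*19 = 12 - 57 = -45)
P = -29 (P = -119 + 90 = -29)
h(x, f) = f + x
sqrt((-107 + R*(-306)) + h(680, P)) = sqrt((-107 - 45*(-306)) + (-29 + 680)) = sqrt((-107 + 13770) + 651) = sqrt(13663 + 651) = sqrt(14314)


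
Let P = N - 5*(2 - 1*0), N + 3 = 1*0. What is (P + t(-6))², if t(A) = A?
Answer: 361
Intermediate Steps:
N = -3 (N = -3 + 1*0 = -3 + 0 = -3)
P = -13 (P = -3 - 5*(2 - 1*0) = -3 - 5*(2 + 0) = -3 - 5*2 = -3 - 10 = -13)
(P + t(-6))² = (-13 - 6)² = (-19)² = 361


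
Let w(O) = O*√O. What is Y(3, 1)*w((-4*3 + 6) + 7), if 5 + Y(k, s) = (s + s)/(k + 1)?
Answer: -9/2 ≈ -4.5000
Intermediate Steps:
Y(k, s) = -5 + 2*s/(1 + k) (Y(k, s) = -5 + (s + s)/(k + 1) = -5 + (2*s)/(1 + k) = -5 + 2*s/(1 + k))
w(O) = O^(3/2)
Y(3, 1)*w((-4*3 + 6) + 7) = ((-5 - 5*3 + 2*1)/(1 + 3))*((-4*3 + 6) + 7)^(3/2) = ((-5 - 15 + 2)/4)*((-12 + 6) + 7)^(3/2) = ((¼)*(-18))*(-6 + 7)^(3/2) = -9*1^(3/2)/2 = -9/2*1 = -9/2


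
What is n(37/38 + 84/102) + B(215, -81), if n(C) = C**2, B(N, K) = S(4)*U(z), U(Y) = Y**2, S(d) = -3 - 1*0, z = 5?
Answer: -29950779/417316 ≈ -71.770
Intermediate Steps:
S(d) = -3 (S(d) = -3 + 0 = -3)
B(N, K) = -75 (B(N, K) = -3*5**2 = -3*25 = -75)
n(37/38 + 84/102) + B(215, -81) = (37/38 + 84/102)**2 - 75 = (37*(1/38) + 84*(1/102))**2 - 75 = (37/38 + 14/17)**2 - 75 = (1161/646)**2 - 75 = 1347921/417316 - 75 = -29950779/417316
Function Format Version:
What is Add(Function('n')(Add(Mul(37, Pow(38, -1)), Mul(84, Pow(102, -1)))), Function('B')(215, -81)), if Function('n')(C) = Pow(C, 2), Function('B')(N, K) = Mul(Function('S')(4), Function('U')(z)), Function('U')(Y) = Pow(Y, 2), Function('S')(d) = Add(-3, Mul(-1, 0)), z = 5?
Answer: Rational(-29950779, 417316) ≈ -71.770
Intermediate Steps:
Function('S')(d) = -3 (Function('S')(d) = Add(-3, 0) = -3)
Function('B')(N, K) = -75 (Function('B')(N, K) = Mul(-3, Pow(5, 2)) = Mul(-3, 25) = -75)
Add(Function('n')(Add(Mul(37, Pow(38, -1)), Mul(84, Pow(102, -1)))), Function('B')(215, -81)) = Add(Pow(Add(Mul(37, Pow(38, -1)), Mul(84, Pow(102, -1))), 2), -75) = Add(Pow(Add(Mul(37, Rational(1, 38)), Mul(84, Rational(1, 102))), 2), -75) = Add(Pow(Add(Rational(37, 38), Rational(14, 17)), 2), -75) = Add(Pow(Rational(1161, 646), 2), -75) = Add(Rational(1347921, 417316), -75) = Rational(-29950779, 417316)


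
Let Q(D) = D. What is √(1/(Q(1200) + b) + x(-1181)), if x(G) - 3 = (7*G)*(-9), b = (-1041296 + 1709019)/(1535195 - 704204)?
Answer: √30856904200334225067/20364427 ≈ 272.77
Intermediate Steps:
b = 13627/16959 (b = 667723/830991 = 667723*(1/830991) = 13627/16959 ≈ 0.80353)
x(G) = 3 - 63*G (x(G) = 3 + (7*G)*(-9) = 3 - 63*G)
√(1/(Q(1200) + b) + x(-1181)) = √(1/(1200 + 13627/16959) + (3 - 63*(-1181))) = √(1/(20364427/16959) + (3 + 74403)) = √(16959/20364427 + 74406) = √(1515235572321/20364427) = √30856904200334225067/20364427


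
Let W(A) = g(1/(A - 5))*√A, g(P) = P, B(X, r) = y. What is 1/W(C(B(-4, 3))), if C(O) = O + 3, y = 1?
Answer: -½ ≈ -0.50000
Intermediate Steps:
B(X, r) = 1
C(O) = 3 + O
W(A) = √A/(-5 + A) (W(A) = √A/(A - 5) = √A/(-5 + A))
1/W(C(B(-4, 3))) = 1/(√(3 + 1)/(-5 + (3 + 1))) = 1/(√4/(-5 + 4)) = 1/(2/(-1)) = 1/(2*(-1)) = 1/(-2) = -½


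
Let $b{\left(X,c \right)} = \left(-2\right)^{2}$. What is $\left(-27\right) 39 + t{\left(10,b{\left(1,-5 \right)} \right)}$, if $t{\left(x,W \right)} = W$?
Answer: $-1049$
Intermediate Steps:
$b{\left(X,c \right)} = 4$
$\left(-27\right) 39 + t{\left(10,b{\left(1,-5 \right)} \right)} = \left(-27\right) 39 + 4 = -1053 + 4 = -1049$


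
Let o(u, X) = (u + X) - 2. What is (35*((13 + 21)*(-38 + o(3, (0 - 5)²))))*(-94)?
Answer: 1342320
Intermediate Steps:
o(u, X) = -2 + X + u (o(u, X) = (X + u) - 2 = -2 + X + u)
(35*((13 + 21)*(-38 + o(3, (0 - 5)²))))*(-94) = (35*((13 + 21)*(-38 + (-2 + (0 - 5)² + 3))))*(-94) = (35*(34*(-38 + (-2 + (-5)² + 3))))*(-94) = (35*(34*(-38 + (-2 + 25 + 3))))*(-94) = (35*(34*(-38 + 26)))*(-94) = (35*(34*(-12)))*(-94) = (35*(-408))*(-94) = -14280*(-94) = 1342320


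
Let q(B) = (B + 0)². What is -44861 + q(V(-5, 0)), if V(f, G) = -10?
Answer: -44761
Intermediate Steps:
q(B) = B²
-44861 + q(V(-5, 0)) = -44861 + (-10)² = -44861 + 100 = -44761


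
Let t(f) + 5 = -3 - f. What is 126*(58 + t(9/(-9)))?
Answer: 6426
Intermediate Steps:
t(f) = -8 - f (t(f) = -5 + (-3 - f) = -8 - f)
126*(58 + t(9/(-9))) = 126*(58 + (-8 - 9/(-9))) = 126*(58 + (-8 - 9*(-1)/9)) = 126*(58 + (-8 - 1*(-1))) = 126*(58 + (-8 + 1)) = 126*(58 - 7) = 126*51 = 6426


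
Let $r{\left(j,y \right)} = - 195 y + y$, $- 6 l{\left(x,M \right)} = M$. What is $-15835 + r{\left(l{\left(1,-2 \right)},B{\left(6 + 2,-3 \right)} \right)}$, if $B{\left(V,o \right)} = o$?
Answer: $-15253$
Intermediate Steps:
$l{\left(x,M \right)} = - \frac{M}{6}$
$r{\left(j,y \right)} = - 194 y$
$-15835 + r{\left(l{\left(1,-2 \right)},B{\left(6 + 2,-3 \right)} \right)} = -15835 - -582 = -15835 + 582 = -15253$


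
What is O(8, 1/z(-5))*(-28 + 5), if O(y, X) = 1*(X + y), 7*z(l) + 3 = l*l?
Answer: -4209/22 ≈ -191.32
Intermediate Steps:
z(l) = -3/7 + l²/7 (z(l) = -3/7 + (l*l)/7 = -3/7 + l²/7)
O(y, X) = X + y
O(8, 1/z(-5))*(-28 + 5) = (1/(-3/7 + (⅐)*(-5)²) + 8)*(-28 + 5) = (1/(-3/7 + (⅐)*25) + 8)*(-23) = (1/(-3/7 + 25/7) + 8)*(-23) = (1/(22/7) + 8)*(-23) = (7/22 + 8)*(-23) = (183/22)*(-23) = -4209/22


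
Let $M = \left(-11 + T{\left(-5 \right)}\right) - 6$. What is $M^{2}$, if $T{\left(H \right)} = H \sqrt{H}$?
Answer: $164 + 170 i \sqrt{5} \approx 164.0 + 380.13 i$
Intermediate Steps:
$T{\left(H \right)} = H^{\frac{3}{2}}$
$M = -17 - 5 i \sqrt{5}$ ($M = \left(-11 + \left(-5\right)^{\frac{3}{2}}\right) - 6 = \left(-11 - 5 i \sqrt{5}\right) - 6 = -17 - 5 i \sqrt{5} \approx -17.0 - 11.18 i$)
$M^{2} = \left(-17 - 5 i \sqrt{5}\right)^{2}$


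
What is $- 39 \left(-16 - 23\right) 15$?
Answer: $22815$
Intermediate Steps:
$- 39 \left(-16 - 23\right) 15 = \left(-39\right) \left(-39\right) 15 = 1521 \cdot 15 = 22815$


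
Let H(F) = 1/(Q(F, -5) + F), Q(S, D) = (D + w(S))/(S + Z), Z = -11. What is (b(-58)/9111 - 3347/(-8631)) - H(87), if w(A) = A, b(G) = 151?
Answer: 34479674116/87732725409 ≈ 0.39301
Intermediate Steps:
Q(S, D) = (D + S)/(-11 + S) (Q(S, D) = (D + S)/(S - 11) = (D + S)/(-11 + S))
H(F) = 1/(F + (-5 + F)/(-11 + F)) (H(F) = 1/((-5 + F)/(-11 + F) + F) = 1/(F + (-5 + F)/(-11 + F)))
(b(-58)/9111 - 3347/(-8631)) - H(87) = (151/9111 - 3347/(-8631)) - (-11 + 87)/(-5 + 87 + 87*(-11 + 87)) = (151*(1/9111) - 3347*(-1/8631)) - 76/(-5 + 87 + 87*76) = (151/9111 + 3347/8631) - 76/(-5 + 87 + 6612) = 10599266/26212347 - 76/6694 = 10599266/26212347 - 1*38/3347 = 10599266/26212347 - 38/3347 = 34479674116/87732725409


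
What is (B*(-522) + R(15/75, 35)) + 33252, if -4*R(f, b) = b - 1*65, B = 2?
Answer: 64431/2 ≈ 32216.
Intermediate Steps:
R(f, b) = 65/4 - b/4 (R(f, b) = -(b - 1*65)/4 = -(b - 65)/4 = -(-65 + b)/4 = 65/4 - b/4)
(B*(-522) + R(15/75, 35)) + 33252 = (2*(-522) + (65/4 - 1/4*35)) + 33252 = (-1044 + (65/4 - 35/4)) + 33252 = (-1044 + 15/2) + 33252 = -2073/2 + 33252 = 64431/2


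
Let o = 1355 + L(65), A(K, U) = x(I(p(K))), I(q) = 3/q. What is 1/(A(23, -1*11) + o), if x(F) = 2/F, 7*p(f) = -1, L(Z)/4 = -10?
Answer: 21/27613 ≈ 0.00076051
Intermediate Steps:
L(Z) = -40 (L(Z) = 4*(-10) = -40)
p(f) = -⅐ (p(f) = (⅐)*(-1) = -⅐)
A(K, U) = -2/21 (A(K, U) = 2/((3/(-⅐))) = 2/((3*(-7))) = 2/(-21) = 2*(-1/21) = -2/21)
o = 1315 (o = 1355 - 40 = 1315)
1/(A(23, -1*11) + o) = 1/(-2/21 + 1315) = 1/(27613/21) = 21/27613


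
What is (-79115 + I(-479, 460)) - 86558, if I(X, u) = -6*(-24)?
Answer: -165529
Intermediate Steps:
I(X, u) = 144
(-79115 + I(-479, 460)) - 86558 = (-79115 + 144) - 86558 = -78971 - 86558 = -165529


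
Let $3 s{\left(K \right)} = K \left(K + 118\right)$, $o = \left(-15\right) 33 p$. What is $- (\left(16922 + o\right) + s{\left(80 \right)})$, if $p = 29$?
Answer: $-7847$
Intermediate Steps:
$o = -14355$ ($o = \left(-15\right) 33 \cdot 29 = \left(-495\right) 29 = -14355$)
$s{\left(K \right)} = \frac{K \left(118 + K\right)}{3}$ ($s{\left(K \right)} = \frac{K \left(K + 118\right)}{3} = \frac{K \left(118 + K\right)}{3}$)
$- (\left(16922 + o\right) + s{\left(80 \right)}) = - (\left(16922 - 14355\right) + \frac{1}{3} \cdot 80 \left(118 + 80\right)) = - (2567 + \frac{1}{3} \cdot 80 \cdot 198) = - (2567 + 5280) = \left(-1\right) 7847 = -7847$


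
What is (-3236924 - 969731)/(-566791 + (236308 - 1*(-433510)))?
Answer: -4206655/103027 ≈ -40.831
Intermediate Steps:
(-3236924 - 969731)/(-566791 + (236308 - 1*(-433510))) = -4206655/(-566791 + (236308 + 433510)) = -4206655/(-566791 + 669818) = -4206655/103027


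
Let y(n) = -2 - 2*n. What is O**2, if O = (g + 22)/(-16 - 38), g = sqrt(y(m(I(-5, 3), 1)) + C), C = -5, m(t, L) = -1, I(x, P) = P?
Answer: (22 + I*sqrt(5))**2/2916 ≈ 0.16427 + 0.03374*I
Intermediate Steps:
g = I*sqrt(5) (g = sqrt((-2 - 2*(-1)) - 5) = sqrt((-2 + 2) - 5) = sqrt(0 - 5) = sqrt(-5) = I*sqrt(5) ≈ 2.2361*I)
O = -11/27 - I*sqrt(5)/54 (O = (I*sqrt(5) + 22)/(-16 - 38) = (22 + I*sqrt(5))/(-54) = (22 + I*sqrt(5))*(-1/54) = -11/27 - I*sqrt(5)/54 ≈ -0.40741 - 0.041409*I)
O**2 = (-11/27 - I*sqrt(5)/54)**2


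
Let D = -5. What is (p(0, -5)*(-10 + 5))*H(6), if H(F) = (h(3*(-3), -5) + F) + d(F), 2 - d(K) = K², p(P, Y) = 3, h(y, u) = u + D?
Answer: 570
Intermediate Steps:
h(y, u) = -5 + u (h(y, u) = u - 5 = -5 + u)
d(K) = 2 - K²
H(F) = -8 + F - F² (H(F) = ((-5 - 5) + F) + (2 - F²) = (-10 + F) + (2 - F²) = -8 + F - F²)
(p(0, -5)*(-10 + 5))*H(6) = (3*(-10 + 5))*(-8 + 6 - 1*6²) = (3*(-5))*(-8 + 6 - 1*36) = -15*(-8 + 6 - 36) = -15*(-38) = 570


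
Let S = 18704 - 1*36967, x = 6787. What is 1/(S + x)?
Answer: -1/11476 ≈ -8.7138e-5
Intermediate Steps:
S = -18263 (S = 18704 - 36967 = -18263)
1/(S + x) = 1/(-18263 + 6787) = 1/(-11476) = -1/11476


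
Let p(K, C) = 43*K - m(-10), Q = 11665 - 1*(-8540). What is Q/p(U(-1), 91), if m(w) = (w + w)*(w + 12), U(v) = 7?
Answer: 20205/341 ≈ 59.252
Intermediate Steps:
m(w) = 2*w*(12 + w) (m(w) = (2*w)*(12 + w) = 2*w*(12 + w))
Q = 20205 (Q = 11665 + 8540 = 20205)
p(K, C) = 40 + 43*K (p(K, C) = 43*K - 2*(-10)*(12 - 10) = 43*K - 2*(-10)*2 = 43*K - 1*(-40) = 43*K + 40 = 40 + 43*K)
Q/p(U(-1), 91) = 20205/(40 + 43*7) = 20205/(40 + 301) = 20205/341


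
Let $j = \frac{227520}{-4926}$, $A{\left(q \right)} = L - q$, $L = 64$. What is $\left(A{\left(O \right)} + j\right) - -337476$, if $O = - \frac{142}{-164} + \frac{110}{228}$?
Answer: $\frac{647539028569}{1918677} \approx 3.3749 \cdot 10^{5}$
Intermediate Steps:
$O = \frac{3151}{2337}$ ($O = \left(-142\right) \left(- \frac{1}{164}\right) + 110 \cdot \frac{1}{228} = \frac{71}{82} + \frac{55}{114} = \frac{3151}{2337} \approx 1.3483$)
$A{\left(q \right)} = 64 - q$
$j = - \frac{37920}{821}$ ($j = 227520 \left(- \frac{1}{4926}\right) = - \frac{37920}{821} \approx -46.188$)
$\left(A{\left(O \right)} + j\right) - -337476 = \left(\left(64 - \frac{3151}{2337}\right) - \frac{37920}{821}\right) - -337476 = \left(\left(64 - \frac{3151}{2337}\right) - \frac{37920}{821}\right) + 337476 = \left(\frac{146417}{2337} - \frac{37920}{821}\right) + 337476 = \frac{31589317}{1918677} + 337476 = \frac{647539028569}{1918677}$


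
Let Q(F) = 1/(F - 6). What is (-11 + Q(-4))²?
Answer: 12321/100 ≈ 123.21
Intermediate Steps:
Q(F) = 1/(-6 + F)
(-11 + Q(-4))² = (-11 + 1/(-6 - 4))² = (-11 + 1/(-10))² = (-11 - ⅒)² = (-111/10)² = 12321/100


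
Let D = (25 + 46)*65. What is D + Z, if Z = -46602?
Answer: -41987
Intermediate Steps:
D = 4615 (D = 71*65 = 4615)
D + Z = 4615 - 46602 = -41987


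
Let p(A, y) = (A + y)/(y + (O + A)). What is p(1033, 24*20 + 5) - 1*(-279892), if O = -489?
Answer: 96003462/343 ≈ 2.7989e+5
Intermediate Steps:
p(A, y) = (A + y)/(-489 + A + y) (p(A, y) = (A + y)/(y + (-489 + A)) = (A + y)/(-489 + A + y))
p(1033, 24*20 + 5) - 1*(-279892) = (1033 + (24*20 + 5))/(-489 + 1033 + (24*20 + 5)) - 1*(-279892) = (1033 + (480 + 5))/(-489 + 1033 + (480 + 5)) + 279892 = (1033 + 485)/(-489 + 1033 + 485) + 279892 = 1518/1029 + 279892 = (1/1029)*1518 + 279892 = 506/343 + 279892 = 96003462/343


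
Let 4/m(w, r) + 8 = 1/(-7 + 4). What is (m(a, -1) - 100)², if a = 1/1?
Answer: 6310144/625 ≈ 10096.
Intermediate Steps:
a = 1
m(w, r) = -12/25 (m(w, r) = 4/(-8 + 1/(-7 + 4)) = 4/(-8 + 1/(-3)) = 4/(-8 - ⅓) = 4/(-25/3) = 4*(-3/25) = -12/25)
(m(a, -1) - 100)² = (-12/25 - 100)² = (-2512/25)² = 6310144/625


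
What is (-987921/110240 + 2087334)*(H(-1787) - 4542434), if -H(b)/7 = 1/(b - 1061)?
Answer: -595371297239039886795/62792704 ≈ -9.4815e+12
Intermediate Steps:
H(b) = -7/(-1061 + b) (H(b) = -7/(b - 1061) = -7/(-1061 + b))
(-987921/110240 + 2087334)*(H(-1787) - 4542434) = (-987921/110240 + 2087334)*(-7/(-1061 - 1787) - 4542434) = (-987921*1/110240 + 2087334)*(-7/(-2848) - 4542434) = (-987921/110240 + 2087334)*(-7*(-1/2848) - 4542434) = 230106712239*(7/2848 - 4542434)/110240 = (230106712239/110240)*(-12936852025/2848) = -595371297239039886795/62792704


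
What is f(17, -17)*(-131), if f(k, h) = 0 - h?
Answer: -2227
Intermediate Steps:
f(k, h) = -h
f(17, -17)*(-131) = -1*(-17)*(-131) = 17*(-131) = -2227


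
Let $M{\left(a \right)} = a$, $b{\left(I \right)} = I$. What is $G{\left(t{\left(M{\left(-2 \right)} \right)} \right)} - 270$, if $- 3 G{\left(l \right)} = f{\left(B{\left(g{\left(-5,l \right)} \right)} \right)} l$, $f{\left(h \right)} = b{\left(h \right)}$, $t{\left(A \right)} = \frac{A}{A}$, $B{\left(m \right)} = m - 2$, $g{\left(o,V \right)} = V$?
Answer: $- \frac{809}{3} \approx -269.67$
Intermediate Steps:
$B{\left(m \right)} = -2 + m$
$t{\left(A \right)} = 1$
$f{\left(h \right)} = h$
$G{\left(l \right)} = - \frac{l \left(-2 + l\right)}{3}$ ($G{\left(l \right)} = - \frac{\left(-2 + l\right) l}{3} = - \frac{l \left(-2 + l\right)}{3}$)
$G{\left(t{\left(M{\left(-2 \right)} \right)} \right)} - 270 = \frac{1}{3} \cdot 1 \left(2 - 1\right) - 270 = \frac{1}{3} \cdot 1 \cdot 1 - 270 = \frac{1}{3} - 270 = - \frac{809}{3}$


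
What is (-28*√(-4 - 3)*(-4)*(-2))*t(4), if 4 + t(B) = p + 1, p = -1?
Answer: 896*I*√7 ≈ 2370.6*I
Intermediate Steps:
t(B) = -4 (t(B) = -4 + (-1 + 1) = -4 + 0 = -4)
(-28*√(-4 - 3)*(-4)*(-2))*t(4) = -28*√(-4 - 3)*(-4)*(-2)*(-4) = -28*√(-7)*(-4)*(-2)*(-4) = -28*(I*√7)*(-4)*(-2)*(-4) = -28*(-4*I*√7)*(-2)*(-4) = -224*I*√7*(-4) = 896*I*√7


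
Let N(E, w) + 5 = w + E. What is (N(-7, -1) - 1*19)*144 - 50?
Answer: -4658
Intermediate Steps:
N(E, w) = -5 + E + w (N(E, w) = -5 + (w + E) = -5 + (E + w) = -5 + E + w)
(N(-7, -1) - 1*19)*144 - 50 = ((-5 - 7 - 1) - 1*19)*144 - 50 = (-13 - 19)*144 - 50 = -32*144 - 50 = -4608 - 50 = -4658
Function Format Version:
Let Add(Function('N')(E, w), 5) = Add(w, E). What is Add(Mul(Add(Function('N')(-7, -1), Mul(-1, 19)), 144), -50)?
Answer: -4658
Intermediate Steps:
Function('N')(E, w) = Add(-5, E, w) (Function('N')(E, w) = Add(-5, Add(w, E)) = Add(-5, Add(E, w)) = Add(-5, E, w))
Add(Mul(Add(Function('N')(-7, -1), Mul(-1, 19)), 144), -50) = Add(Mul(Add(Add(-5, -7, -1), Mul(-1, 19)), 144), -50) = Add(Mul(Add(-13, -19), 144), -50) = Add(Mul(-32, 144), -50) = Add(-4608, -50) = -4658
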